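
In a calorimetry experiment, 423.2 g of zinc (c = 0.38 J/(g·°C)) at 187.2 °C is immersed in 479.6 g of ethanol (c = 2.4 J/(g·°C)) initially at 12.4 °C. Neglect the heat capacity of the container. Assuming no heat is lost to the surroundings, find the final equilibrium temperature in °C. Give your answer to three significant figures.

Heat lost by zinc = heat gained by ethanol.
(423.2)(0.38)(187.2 − T) = (479.6)(2.4)(T − 12.4)
160.816 (187.2 − T) = 1151.04 (T − 12.4)
30105 − 160.816 T = 1151.04 T − 14273
44378 = 1311.856 T
T = 33.83 °C

T_f = 33.8 °C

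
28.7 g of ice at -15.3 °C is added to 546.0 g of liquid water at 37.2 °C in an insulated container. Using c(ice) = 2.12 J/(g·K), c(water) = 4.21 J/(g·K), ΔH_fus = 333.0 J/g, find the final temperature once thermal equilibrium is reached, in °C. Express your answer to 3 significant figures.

Heat to bring ice to 0 °C and melt it: q₁ = 28.7×2.12×15.3 + 28.7×333.0 = 10488 J
Heat the water can supply cooling to 0 °C: 546.0×4.21×37.2 = 85510.2 J > q₁, so all ice melts.
Energy balance: 546.0×4.21×(37.2 − T) = 10488 + 28.7×4.21×(T − 0)
2298.66(37.2 − T) = 10488 + 120.827 T
85510.2 − 10488 = 2419.487 T
T = 75022.2 / 2419.487 = 31.01 °C

T_f = 31.0 °C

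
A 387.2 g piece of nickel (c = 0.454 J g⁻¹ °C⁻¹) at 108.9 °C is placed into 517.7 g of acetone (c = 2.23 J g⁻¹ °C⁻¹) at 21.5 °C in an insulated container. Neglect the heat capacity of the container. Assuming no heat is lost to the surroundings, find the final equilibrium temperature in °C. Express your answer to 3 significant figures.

Heat lost by nickel = heat gained by acetone.
(387.2)(0.454)(108.9 − T) = (517.7)(2.23)(T − 21.5)
175.7888 (108.9 − T) = 1154.471 (T − 21.5)
19143 − 175.7888 T = 1154.471 T − 24821
43964 = 1330.2598 T
T = 33.049 °C

T_f = 33.0 °C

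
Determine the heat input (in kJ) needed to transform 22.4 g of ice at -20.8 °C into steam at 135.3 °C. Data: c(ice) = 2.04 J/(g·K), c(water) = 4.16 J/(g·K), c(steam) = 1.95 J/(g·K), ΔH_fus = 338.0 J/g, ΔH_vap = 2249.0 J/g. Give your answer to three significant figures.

q = 69.8 kJ

q1 (heat ice -20.8→0.0 °C): 22.4 × 2.04 × 20.8 = 950 J
q2 (melt at 0 °C): 22.4 × 338.0 = 7571 J
q3 (heat water 0.0→100.0 °C): 22.4 × 4.16 × 100.0 = 9318 J
q4 (vaporize at 100 °C): 22.4 × 2249.0 = 50378 J
q5 (heat steam 100.0→135.3 °C): 22.4 × 1.95 × 35.3 = 1542 J
Total: 950 + 7571 + 9318 + 50378 + 1542 = 69759 J = 69.8 kJ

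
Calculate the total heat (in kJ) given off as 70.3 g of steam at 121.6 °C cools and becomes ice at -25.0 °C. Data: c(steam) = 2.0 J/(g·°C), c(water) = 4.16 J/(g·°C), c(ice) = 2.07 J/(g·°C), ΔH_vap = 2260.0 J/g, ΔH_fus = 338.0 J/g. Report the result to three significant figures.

q = 219 kJ

q1 (cool steam 121.6→100 °C): 70.3 × 2.0 × 21.6 = 3037 J
q2 (condense at 100 °C): 70.3 × 2260.0 = 158878 J
q3 (cool water 100→0 °C): 70.3 × 4.16 × 100.0 = 29245 J
q4 (freeze at 0 °C): 70.3 × 338.0 = 23761 J
q5 (cool ice 0→-25.0 °C): 70.3 × 2.07 × 25.0 = 3638 J
Total: 3037 + 158878 + 29245 + 23761 + 3638 = 218559 J = 219 kJ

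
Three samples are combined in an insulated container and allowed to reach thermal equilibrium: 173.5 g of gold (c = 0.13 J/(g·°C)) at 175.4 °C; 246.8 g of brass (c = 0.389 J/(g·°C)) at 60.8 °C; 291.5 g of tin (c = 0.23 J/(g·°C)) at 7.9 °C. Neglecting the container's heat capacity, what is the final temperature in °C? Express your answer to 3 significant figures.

T_f = 55.6 °C

Σ mᵢcᵢ(T − Tᵢ) = 0  ⇒  T = Σ mᵢcᵢTᵢ / Σ mᵢcᵢ
Σ mᵢcᵢ = 173.5×0.13 + 246.8×0.389 + 291.5×0.23 = 185.6052
Σ mᵢcᵢTᵢ = 22.555×175.4 + 96.0052×60.8 + 67.045×7.9 = 10323
T = 10323 / 185.6052 = 55.62 °C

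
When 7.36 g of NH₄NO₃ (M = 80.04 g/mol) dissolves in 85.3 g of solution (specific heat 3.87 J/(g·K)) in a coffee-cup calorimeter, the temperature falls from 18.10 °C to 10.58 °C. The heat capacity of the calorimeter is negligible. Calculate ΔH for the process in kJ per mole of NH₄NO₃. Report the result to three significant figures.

|ΔT| = |10.58 − 18.10| = 7.52 °C
|q_surr| = (85.3 × 3.87) × 7.52 = 330.111 × 7.52 = 2482 J
n(NH₄NO₃) = 7.36 / 80.04 = 0.09195 mol
Temperature fell, so q_rxn = +|q_surr| = 2.482 kJ
ΔH = q_rxn / n = 26.99 kJ/mol

ΔH = 27.0 kJ/mol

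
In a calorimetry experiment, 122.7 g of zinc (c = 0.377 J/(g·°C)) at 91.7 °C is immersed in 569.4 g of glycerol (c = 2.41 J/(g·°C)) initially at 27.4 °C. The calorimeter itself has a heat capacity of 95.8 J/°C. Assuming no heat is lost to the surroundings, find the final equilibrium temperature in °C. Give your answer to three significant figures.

T_f = 29.4 °C

Heat lost by zinc = heat gained by glycerol + calorimeter.
(122.7)(0.377)(91.7 − T) = [(569.4)(2.41) + 95.8](T − 27.4)
46.2579 (91.7 − T) = 1468.054 (T − 27.4)
4241.8 − 46.2579 T = 1468.054 T − 40225
44466.8 = 1514.3119 T
T = 29.36 °C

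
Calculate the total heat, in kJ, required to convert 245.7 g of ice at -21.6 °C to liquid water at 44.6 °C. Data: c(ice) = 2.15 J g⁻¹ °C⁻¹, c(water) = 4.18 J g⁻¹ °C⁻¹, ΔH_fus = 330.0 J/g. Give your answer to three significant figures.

q = 138 kJ

q1 (heat ice -21.6→0.0 °C): 245.7 × 2.15 × 21.6 = 11410 J
q2 (melt at 0 °C): 245.7 × 330.0 = 81081 J
q3 (heat water 0.0→44.6 °C): 245.7 × 4.18 × 44.6 = 45805 J
Total: 11410 + 81081 + 45805 = 138296 J = 138 kJ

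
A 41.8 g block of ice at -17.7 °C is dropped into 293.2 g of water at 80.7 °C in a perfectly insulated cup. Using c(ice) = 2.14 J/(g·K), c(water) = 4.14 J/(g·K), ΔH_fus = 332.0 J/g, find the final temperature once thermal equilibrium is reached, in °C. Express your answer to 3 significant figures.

T_f = 59.5 °C

Heat to bring ice to 0 °C and melt it: q₁ = 41.8×2.14×17.7 + 41.8×332.0 = 15461 J
Heat the water can supply cooling to 0 °C: 293.2×4.14×80.7 = 97957.5 J > q₁, so all ice melts.
Energy balance: 293.2×4.14×(80.7 − T) = 15461 + 41.8×4.14×(T − 0)
1213.848(80.7 − T) = 15461 + 173.052 T
97957.5 − 15461 = 1386.900 T
T = 82496.5 / 1386.900 = 59.48 °C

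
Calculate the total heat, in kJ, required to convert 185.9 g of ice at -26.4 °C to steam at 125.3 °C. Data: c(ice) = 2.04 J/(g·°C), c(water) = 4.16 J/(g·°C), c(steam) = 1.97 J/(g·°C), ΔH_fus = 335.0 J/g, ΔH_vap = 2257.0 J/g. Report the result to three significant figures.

q = 578 kJ

q1 (heat ice -26.4→0.0 °C): 185.9 × 2.04 × 26.4 = 10012 J
q2 (melt at 0 °C): 185.9 × 335.0 = 62277 J
q3 (heat water 0.0→100.0 °C): 185.9 × 4.16 × 100.0 = 77334 J
q4 (vaporize at 100 °C): 185.9 × 2257.0 = 419576 J
q5 (heat steam 100.0→125.3 °C): 185.9 × 1.97 × 25.3 = 9265 J
Total: 10012 + 62277 + 77334 + 419576 + 9265 = 578464 J = 578 kJ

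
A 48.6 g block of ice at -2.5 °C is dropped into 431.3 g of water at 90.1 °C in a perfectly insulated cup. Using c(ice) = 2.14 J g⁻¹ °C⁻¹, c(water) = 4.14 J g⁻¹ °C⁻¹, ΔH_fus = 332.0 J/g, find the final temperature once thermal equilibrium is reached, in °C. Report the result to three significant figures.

Heat to bring ice to 0 °C and melt it: q₁ = 48.6×2.14×2.5 + 48.6×332.0 = 16395 J
Heat the water can supply cooling to 0 °C: 431.3×4.14×90.1 = 160881 J > q₁, so all ice melts.
Energy balance: 431.3×4.14×(90.1 − T) = 16395 + 48.6×4.14×(T − 0)
1785.582(90.1 − T) = 16395 + 201.204 T
160881 − 16395 = 1986.786 T
T = 144486 / 1986.786 = 72.72 °C

T_f = 72.7 °C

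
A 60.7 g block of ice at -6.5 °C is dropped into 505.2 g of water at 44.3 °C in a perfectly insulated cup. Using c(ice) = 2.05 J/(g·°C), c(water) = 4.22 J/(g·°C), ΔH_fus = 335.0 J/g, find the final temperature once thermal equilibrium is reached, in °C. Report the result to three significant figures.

T_f = 30.7 °C

Heat to bring ice to 0 °C and melt it: q₁ = 60.7×2.05×6.5 + 60.7×335.0 = 21143 J
Heat the water can supply cooling to 0 °C: 505.2×4.22×44.3 = 94445.1 J > q₁, so all ice melts.
Energy balance: 505.2×4.22×(44.3 − T) = 21143 + 60.7×4.22×(T − 0)
2131.944(44.3 − T) = 21143 + 256.154 T
94445.1 − 21143 = 2388.098 T
T = 73302.1 / 2388.098 = 30.69 °C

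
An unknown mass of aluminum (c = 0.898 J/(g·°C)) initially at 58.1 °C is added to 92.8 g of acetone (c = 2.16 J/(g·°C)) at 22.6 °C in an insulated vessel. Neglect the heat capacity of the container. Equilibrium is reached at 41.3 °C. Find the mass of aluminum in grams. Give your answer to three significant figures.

m = 248 g

q_gained = (92.8 × 2.16) × (41.3 − 22.6) = 3748 J
q_lost = m × 0.898 × (58.1 − 41.3) = 15.0864 m
m = 3748 / 15.0864 = 248 g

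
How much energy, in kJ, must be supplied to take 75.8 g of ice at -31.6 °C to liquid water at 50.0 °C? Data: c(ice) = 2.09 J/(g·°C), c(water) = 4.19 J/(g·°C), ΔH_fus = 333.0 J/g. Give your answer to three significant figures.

q1 (heat ice -31.6→0.0 °C): 75.8 × 2.09 × 31.6 = 5006 J
q2 (melt at 0 °C): 75.8 × 333.0 = 25241 J
q3 (heat water 0.0→50.0 °C): 75.8 × 4.19 × 50.0 = 15880 J
Total: 5006 + 25241 + 15880 = 46127 J = 46.1 kJ

q = 46.1 kJ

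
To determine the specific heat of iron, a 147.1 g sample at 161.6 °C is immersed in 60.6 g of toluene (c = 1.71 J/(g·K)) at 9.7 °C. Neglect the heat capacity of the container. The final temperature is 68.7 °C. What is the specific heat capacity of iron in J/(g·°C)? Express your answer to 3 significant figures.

q_gained = (60.6 × 1.71) × (68.7 − 9.7) = 6114 J
q_lost = 147.1 × c × (161.6 − 68.7) = 13665.59 c
Set equal: c = 6114 / 13665.59 = 0.447 J/(g·°C)

c = 0.447 J/(g·°C)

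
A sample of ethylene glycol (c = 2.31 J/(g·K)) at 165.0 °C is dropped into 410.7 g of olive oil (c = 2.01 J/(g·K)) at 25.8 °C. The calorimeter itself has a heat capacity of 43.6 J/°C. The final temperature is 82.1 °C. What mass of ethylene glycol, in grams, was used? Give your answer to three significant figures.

m = 256 g

q_gained = (410.7 × 2.01 + 43.6) × (82.1 − 25.8) = 48930 J
q_lost = m × 2.31 × (165.0 − 82.1) = 191.499 m
m = 48930 / 191.499 = 256 g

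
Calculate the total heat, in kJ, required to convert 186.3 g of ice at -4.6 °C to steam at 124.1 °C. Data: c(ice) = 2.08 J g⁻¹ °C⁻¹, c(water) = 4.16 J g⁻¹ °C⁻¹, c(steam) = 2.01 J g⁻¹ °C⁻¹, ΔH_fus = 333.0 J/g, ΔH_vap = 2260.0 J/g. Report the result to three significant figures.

q = 571 kJ

q1 (heat ice -4.6→0.0 °C): 186.3 × 2.08 × 4.6 = 1783 J
q2 (melt at 0 °C): 186.3 × 333.0 = 62038 J
q3 (heat water 0.0→100.0 °C): 186.3 × 4.16 × 100.0 = 77501 J
q4 (vaporize at 100 °C): 186.3 × 2260.0 = 421038 J
q5 (heat steam 100.0→124.1 °C): 186.3 × 2.01 × 24.1 = 9025 J
Total: 1783 + 62038 + 77501 + 421038 + 9025 = 571385 J = 571 kJ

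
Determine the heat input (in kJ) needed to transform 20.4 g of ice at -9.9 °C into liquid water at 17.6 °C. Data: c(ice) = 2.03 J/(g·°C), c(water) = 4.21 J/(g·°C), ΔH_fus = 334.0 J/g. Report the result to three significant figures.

q1 (heat ice -9.9→0.0 °C): 20.4 × 2.03 × 9.9 = 410 J
q2 (melt at 0 °C): 20.4 × 334.0 = 6814 J
q3 (heat water 0.0→17.6 °C): 20.4 × 4.21 × 17.6 = 1512 J
Total: 410 + 6814 + 1512 = 8736 J = 8.74 kJ

q = 8.74 kJ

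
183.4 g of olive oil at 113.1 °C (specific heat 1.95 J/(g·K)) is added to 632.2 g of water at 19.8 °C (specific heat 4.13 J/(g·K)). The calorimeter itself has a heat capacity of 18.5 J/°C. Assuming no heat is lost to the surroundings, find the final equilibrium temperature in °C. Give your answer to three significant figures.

T_f = 31.0 °C

Heat lost by olive oil = heat gained by water + calorimeter.
(183.4)(1.95)(113.1 − T) = [(632.2)(4.13) + 18.5](T − 19.8)
357.63 (113.1 − T) = 2629.486 (T − 19.8)
40448 − 357.63 T = 2629.486 T − 52064
92512 = 2987.116 T
T = 30.97 °C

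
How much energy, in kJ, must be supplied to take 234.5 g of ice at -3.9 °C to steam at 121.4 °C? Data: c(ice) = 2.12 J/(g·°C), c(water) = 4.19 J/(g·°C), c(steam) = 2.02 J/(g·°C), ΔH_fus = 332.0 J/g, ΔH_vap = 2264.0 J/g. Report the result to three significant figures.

q = 719 kJ

q1 (heat ice -3.9→0.0 °C): 234.5 × 2.12 × 3.9 = 1939 J
q2 (melt at 0 °C): 234.5 × 332.0 = 77854 J
q3 (heat water 0.0→100.0 °C): 234.5 × 4.19 × 100.0 = 98256 J
q4 (vaporize at 100 °C): 234.5 × 2264.0 = 530908 J
q5 (heat steam 100.0→121.4 °C): 234.5 × 2.02 × 21.4 = 10137 J
Total: 1939 + 77854 + 98256 + 530908 + 10137 = 719094 J = 719 kJ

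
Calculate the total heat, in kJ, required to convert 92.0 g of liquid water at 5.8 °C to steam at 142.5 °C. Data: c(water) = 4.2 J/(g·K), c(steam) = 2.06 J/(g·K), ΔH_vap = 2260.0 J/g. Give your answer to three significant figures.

q1 (heat water 5.8→100.0 °C): 92.0 × 4.2 × 94.2 = 36399 J
q2 (vaporize at 100 °C): 92.0 × 2260.0 = 207920 J
q3 (heat steam 100.0→142.5 °C): 92.0 × 2.06 × 42.5 = 8055 J
Total: 36399 + 207920 + 8055 = 252374 J = 252 kJ

q = 252 kJ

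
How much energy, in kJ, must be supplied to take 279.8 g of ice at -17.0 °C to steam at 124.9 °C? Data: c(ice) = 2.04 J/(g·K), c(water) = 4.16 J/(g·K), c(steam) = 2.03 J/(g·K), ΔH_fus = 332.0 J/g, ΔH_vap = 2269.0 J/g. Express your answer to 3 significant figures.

q = 868 kJ

q1 (heat ice -17.0→0.0 °C): 279.8 × 2.04 × 17.0 = 9703 J
q2 (melt at 0 °C): 279.8 × 332.0 = 92894 J
q3 (heat water 0.0→100.0 °C): 279.8 × 4.16 × 100.0 = 116397 J
q4 (vaporize at 100 °C): 279.8 × 2269.0 = 634866 J
q5 (heat steam 100.0→124.9 °C): 279.8 × 2.03 × 24.9 = 14143 J
Total: 9703 + 92894 + 116397 + 634866 + 14143 = 868003 J = 868 kJ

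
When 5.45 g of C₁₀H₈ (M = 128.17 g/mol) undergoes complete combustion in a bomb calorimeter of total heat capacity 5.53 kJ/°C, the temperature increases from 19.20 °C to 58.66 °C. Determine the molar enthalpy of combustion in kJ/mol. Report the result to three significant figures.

ΔH = -5130 kJ/mol

ΔT = 58.66 − 19.20 = 39.46 °C
q_cal = C_cal × ΔT = 5.53 × 39.46 = 218.2138 kJ
n = 5.45 / 128.17 = 0.04252 mol
q_rxn = −q_cal = -218.2138 kJ
ΔH = -218.2138 / 0.04252 = -5132 kJ/mol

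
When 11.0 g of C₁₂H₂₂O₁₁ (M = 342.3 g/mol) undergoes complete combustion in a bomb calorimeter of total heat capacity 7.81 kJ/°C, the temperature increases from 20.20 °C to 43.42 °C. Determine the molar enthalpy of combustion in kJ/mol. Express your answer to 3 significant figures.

ΔH = -5640 kJ/mol

ΔT = 43.42 − 20.20 = 23.22 °C
q_cal = C_cal × ΔT = 7.81 × 23.22 = 181.3482 kJ
n = 11.0 / 342.3 = 0.03214 mol
q_rxn = −q_cal = -181.3482 kJ
ΔH = -181.3482 / 0.03214 = -5642 kJ/mol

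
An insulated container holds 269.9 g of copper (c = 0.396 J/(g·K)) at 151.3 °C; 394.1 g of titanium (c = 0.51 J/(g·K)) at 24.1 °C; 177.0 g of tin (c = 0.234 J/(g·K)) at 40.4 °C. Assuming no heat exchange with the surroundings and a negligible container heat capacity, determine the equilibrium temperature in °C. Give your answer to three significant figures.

T_f = 65.0 °C

Σ mᵢcᵢ(T − Tᵢ) = 0  ⇒  T = Σ mᵢcᵢTᵢ / Σ mᵢcᵢ
Σ mᵢcᵢ = 269.9×0.396 + 394.1×0.51 + 177.0×0.234 = 349.2894
Σ mᵢcᵢTᵢ = 106.8804×151.3 + 200.991×24.1 + 41.418×40.4 = 22688
T = 22688 / 349.2894 = 64.95 °C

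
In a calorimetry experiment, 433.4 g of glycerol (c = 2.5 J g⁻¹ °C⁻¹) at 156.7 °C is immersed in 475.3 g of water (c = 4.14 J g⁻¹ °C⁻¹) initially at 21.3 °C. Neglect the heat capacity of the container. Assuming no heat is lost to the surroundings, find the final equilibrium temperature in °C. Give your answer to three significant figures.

T_f = 69.4 °C

Heat lost by glycerol = heat gained by water.
(433.4)(2.5)(156.7 − T) = (475.3)(4.14)(T − 21.3)
1083.5 (156.7 − T) = 1967.742 (T − 21.3)
169780 − 1083.5 T = 1967.742 T − 41913
211693 = 3051.242 T
T = 69.38 °C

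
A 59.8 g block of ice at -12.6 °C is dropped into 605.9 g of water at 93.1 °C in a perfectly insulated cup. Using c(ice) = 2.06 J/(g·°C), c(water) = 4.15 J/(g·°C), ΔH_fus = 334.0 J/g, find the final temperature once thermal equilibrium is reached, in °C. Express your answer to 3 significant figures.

T_f = 76.9 °C

Heat to bring ice to 0 °C and melt it: q₁ = 59.8×2.06×12.6 + 59.8×334.0 = 21525 J
Heat the water can supply cooling to 0 °C: 605.9×4.15×93.1 = 234099 J > q₁, so all ice melts.
Energy balance: 605.9×4.15×(93.1 − T) = 21525 + 59.8×4.15×(T − 0)
2514.485(93.1 − T) = 21525 + 248.17 T
234099 − 21525 = 2762.655 T
T = 212574 / 2762.655 = 76.946 °C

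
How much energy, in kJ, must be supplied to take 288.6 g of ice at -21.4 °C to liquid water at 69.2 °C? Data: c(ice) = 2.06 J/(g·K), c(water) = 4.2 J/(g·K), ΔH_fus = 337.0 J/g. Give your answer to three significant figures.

q = 194 kJ

q1 (heat ice -21.4→0.0 °C): 288.6 × 2.06 × 21.4 = 12723 J
q2 (melt at 0 °C): 288.6 × 337.0 = 97258 J
q3 (heat water 0.0→69.2 °C): 288.6 × 4.2 × 69.2 = 83879 J
Total: 12723 + 97258 + 83879 = 193860 J = 194 kJ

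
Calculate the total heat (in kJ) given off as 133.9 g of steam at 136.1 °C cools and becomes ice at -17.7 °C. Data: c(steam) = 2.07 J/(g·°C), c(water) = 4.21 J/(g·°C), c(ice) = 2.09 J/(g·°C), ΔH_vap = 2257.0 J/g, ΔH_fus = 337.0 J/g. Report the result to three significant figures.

q = 419 kJ

q1 (cool steam 136.1→100 °C): 133.9 × 2.07 × 36.1 = 10006 J
q2 (condense at 100 °C): 133.9 × 2257.0 = 302212 J
q3 (cool water 100→0 °C): 133.9 × 4.21 × 100.0 = 56372 J
q4 (freeze at 0 °C): 133.9 × 337.0 = 45124 J
q5 (cool ice 0→-17.7 °C): 133.9 × 2.09 × 17.7 = 4953 J
Total: 10006 + 302212 + 56372 + 45124 + 4953 = 418667 J = 419 kJ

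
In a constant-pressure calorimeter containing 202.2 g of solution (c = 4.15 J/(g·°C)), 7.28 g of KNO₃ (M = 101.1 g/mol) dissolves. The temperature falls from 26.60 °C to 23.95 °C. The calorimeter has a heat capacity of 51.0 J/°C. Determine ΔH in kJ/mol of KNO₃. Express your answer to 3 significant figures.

|ΔT| = |23.95 − 26.60| = 2.65 °C
|q_surr| = (202.2 × 4.15 + 51.0) × 2.65 = 890.13 × 2.65 = 2359 J
n(KNO₃) = 7.28 / 101.1 = 0.07201 mol
Temperature fell, so q_rxn = +|q_surr| = 2.359 kJ
ΔH = q_rxn / n = 32.76 kJ/mol

ΔH = 32.8 kJ/mol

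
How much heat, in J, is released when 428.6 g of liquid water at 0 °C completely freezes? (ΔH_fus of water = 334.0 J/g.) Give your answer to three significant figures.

q = m × ΔH_fus = 428.6 × 334.0 = 143200 J

q = 143000 J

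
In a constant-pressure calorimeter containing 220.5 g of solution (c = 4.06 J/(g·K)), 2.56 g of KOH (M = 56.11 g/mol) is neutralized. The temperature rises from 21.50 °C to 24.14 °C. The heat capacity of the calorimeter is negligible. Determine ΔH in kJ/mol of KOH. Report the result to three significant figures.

ΔH = -51.8 kJ/mol

|ΔT| = |24.14 − 21.50| = 2.64 °C
|q_surr| = (220.5 × 4.06) × 2.64 = 895.23 × 2.64 = 2363 J
n(KOH) = 2.56 / 56.11 = 0.04562 mol
Temperature rose, so q_rxn = −|q_surr| = -2.363 kJ
ΔH = q_rxn / n = -51.80 kJ/mol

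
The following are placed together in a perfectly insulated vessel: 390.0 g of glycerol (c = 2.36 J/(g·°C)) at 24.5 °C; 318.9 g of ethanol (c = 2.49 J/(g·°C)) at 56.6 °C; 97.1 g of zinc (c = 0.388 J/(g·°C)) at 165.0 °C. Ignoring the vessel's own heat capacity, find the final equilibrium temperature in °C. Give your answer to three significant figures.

Σ mᵢcᵢ(T − Tᵢ) = 0  ⇒  T = Σ mᵢcᵢTᵢ / Σ mᵢcᵢ
Σ mᵢcᵢ = 390.0×2.36 + 318.9×2.49 + 97.1×0.388 = 1752.1358
Σ mᵢcᵢTᵢ = 920.4×24.5 + 794.061×56.6 + 37.6748×165.0 = 73710
T = 73710 / 1752.1358 = 42.07 °C

T_f = 42.1 °C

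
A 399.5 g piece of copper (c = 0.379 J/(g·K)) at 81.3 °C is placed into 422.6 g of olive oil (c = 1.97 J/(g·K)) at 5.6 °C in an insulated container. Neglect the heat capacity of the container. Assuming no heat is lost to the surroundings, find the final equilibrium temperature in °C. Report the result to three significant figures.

T_f = 17.2 °C

Heat lost by copper = heat gained by olive oil.
(399.5)(0.379)(81.3 − T) = (422.6)(1.97)(T − 5.6)
151.4105 (81.3 − T) = 832.522 (T − 5.6)
12310 − 151.4105 T = 832.522 T − 4662.1
16972.1 = 983.9325 T
T = 17.249 °C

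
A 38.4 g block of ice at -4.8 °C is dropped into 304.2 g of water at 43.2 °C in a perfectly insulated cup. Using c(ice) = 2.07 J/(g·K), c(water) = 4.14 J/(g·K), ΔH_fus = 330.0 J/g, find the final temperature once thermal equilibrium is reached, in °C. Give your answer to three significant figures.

T_f = 29.2 °C

Heat to bring ice to 0 °C and melt it: q₁ = 38.4×2.07×4.8 + 38.4×330.0 = 13054 J
Heat the water can supply cooling to 0 °C: 304.2×4.14×43.2 = 54405.6 J > q₁, so all ice melts.
Energy balance: 304.2×4.14×(43.2 − T) = 13054 + 38.4×4.14×(T − 0)
1259.388(43.2 − T) = 13054 + 158.976 T
54405.6 − 13054 = 1418.364 T
T = 41351.6 / 1418.364 = 29.15 °C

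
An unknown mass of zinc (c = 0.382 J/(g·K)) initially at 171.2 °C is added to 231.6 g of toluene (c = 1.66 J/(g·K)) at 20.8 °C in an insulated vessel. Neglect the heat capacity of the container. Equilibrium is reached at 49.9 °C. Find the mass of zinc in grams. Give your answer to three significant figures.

m = 241 g

q_gained = (231.6 × 1.66) × (49.9 − 20.8) = 11190 J
q_lost = m × 0.382 × (171.2 − 49.9) = 46.3366 m
m = 11190 / 46.3366 = 241 g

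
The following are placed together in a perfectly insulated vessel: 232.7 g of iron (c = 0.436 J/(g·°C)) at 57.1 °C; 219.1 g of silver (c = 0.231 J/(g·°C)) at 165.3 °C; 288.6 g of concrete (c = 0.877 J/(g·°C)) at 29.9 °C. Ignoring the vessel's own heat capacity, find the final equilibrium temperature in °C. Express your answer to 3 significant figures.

T_f = 53.6 °C

Σ mᵢcᵢ(T − Tᵢ) = 0  ⇒  T = Σ mᵢcᵢTᵢ / Σ mᵢcᵢ
Σ mᵢcᵢ = 232.7×0.436 + 219.1×0.231 + 288.6×0.877 = 405.1715
Σ mᵢcᵢTᵢ = 101.4572×57.1 + 50.6121×165.3 + 253.1022×29.9 = 21727
T = 21727 / 405.1715 = 53.62 °C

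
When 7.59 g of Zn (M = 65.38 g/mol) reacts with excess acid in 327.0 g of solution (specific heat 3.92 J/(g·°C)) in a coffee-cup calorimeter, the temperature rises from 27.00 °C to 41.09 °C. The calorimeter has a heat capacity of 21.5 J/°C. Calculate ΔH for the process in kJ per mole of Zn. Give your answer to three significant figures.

|ΔT| = |41.09 − 27.00| = 14.09 °C
|q_surr| = (327.0 × 3.92 + 21.5) × 14.09 = 1303.34 × 14.09 = 18360 J
n(Zn) = 7.59 / 65.38 = 0.1161 mol
Temperature rose, so q_rxn = −|q_surr| = -18.36 kJ
ΔH = q_rxn / n = -158.1 kJ/mol

ΔH = -158 kJ/mol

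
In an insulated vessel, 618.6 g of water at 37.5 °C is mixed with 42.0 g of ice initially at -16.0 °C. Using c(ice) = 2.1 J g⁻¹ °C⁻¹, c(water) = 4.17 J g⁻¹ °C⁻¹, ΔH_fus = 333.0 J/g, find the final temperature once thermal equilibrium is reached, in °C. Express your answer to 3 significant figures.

Heat to bring ice to 0 °C and melt it: q₁ = 42.0×2.1×16.0 + 42.0×333.0 = 15397 J
Heat the water can supply cooling to 0 °C: 618.6×4.17×37.5 = 96733.6 J > q₁, so all ice melts.
Energy balance: 618.6×4.17×(37.5 − T) = 15397 + 42.0×4.17×(T − 0)
2579.562(37.5 − T) = 15397 + 175.14 T
96733.6 − 15397 = 2754.702 T
T = 81336.6 / 2754.702 = 29.53 °C

T_f = 29.5 °C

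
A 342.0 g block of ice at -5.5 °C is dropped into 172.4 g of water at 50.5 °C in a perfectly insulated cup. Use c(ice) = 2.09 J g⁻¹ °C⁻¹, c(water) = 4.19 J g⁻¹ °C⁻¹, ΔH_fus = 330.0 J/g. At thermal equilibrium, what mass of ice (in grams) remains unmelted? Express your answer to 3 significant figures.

m_ice remaining = 243 g

Heat to warm all ice to 0 °C: 342.0×2.09×5.5 = 3931.3 J
Heat released by water cooling to 0 °C: 172.4×4.19×50.5 = 36479 J
36479 J < 3931.3 + 342.0×330.0 = 116791.3 J, so not all ice melts; final T = 0 °C.
Heat left for melting: 36479 − 3931.3 = 32547.7 J
Mass melted = 32547.7 / 330.0 = 98.63 g
Ice remaining = 342.0 − 98.63 = 243.37 g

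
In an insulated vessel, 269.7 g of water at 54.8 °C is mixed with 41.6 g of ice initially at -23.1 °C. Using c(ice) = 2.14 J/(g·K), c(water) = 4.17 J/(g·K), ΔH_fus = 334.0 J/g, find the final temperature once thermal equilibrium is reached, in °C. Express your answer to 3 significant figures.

T_f = 35.2 °C

Heat to bring ice to 0 °C and melt it: q₁ = 41.6×2.14×23.1 + 41.6×334.0 = 15951 J
Heat the water can supply cooling to 0 °C: 269.7×4.17×54.8 = 61630.8 J > q₁, so all ice melts.
Energy balance: 269.7×4.17×(54.8 − T) = 15951 + 41.6×4.17×(T − 0)
1124.649(54.8 − T) = 15951 + 173.472 T
61630.8 − 15951 = 1298.121 T
T = 45679.8 / 1298.121 = 35.19 °C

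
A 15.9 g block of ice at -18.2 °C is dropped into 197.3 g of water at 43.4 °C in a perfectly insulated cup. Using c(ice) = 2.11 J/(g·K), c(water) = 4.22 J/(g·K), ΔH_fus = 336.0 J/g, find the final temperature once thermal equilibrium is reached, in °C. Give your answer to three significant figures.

T_f = 33.5 °C

Heat to bring ice to 0 °C and melt it: q₁ = 15.9×2.11×18.2 + 15.9×336.0 = 5953.0 J
Heat the water can supply cooling to 0 °C: 197.3×4.22×43.4 = 36135.1 J > q₁, so all ice melts.
Energy balance: 197.3×4.22×(43.4 − T) = 5953.0 + 15.9×4.22×(T − 0)
832.606(43.4 − T) = 5953.0 + 67.098 T
36135.1 − 5953.0 = 899.704 T
T = 30182.1 / 899.704 = 33.547 °C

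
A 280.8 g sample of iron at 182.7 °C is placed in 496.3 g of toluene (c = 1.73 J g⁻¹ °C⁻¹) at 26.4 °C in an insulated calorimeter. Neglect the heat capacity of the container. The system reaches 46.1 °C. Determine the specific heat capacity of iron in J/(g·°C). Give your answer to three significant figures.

c = 0.441 J/(g·°C)

q_gained = (496.3 × 1.73) × (46.1 − 26.4) = 16910 J
q_lost = 280.8 × c × (182.7 − 46.1) = 38357.28 c
Set equal: c = 16910 / 38357.28 = 0.441 J/(g·°C)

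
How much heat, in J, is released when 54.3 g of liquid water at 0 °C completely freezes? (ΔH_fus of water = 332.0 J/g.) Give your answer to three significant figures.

q = 18000 J

q = m × ΔH_fus = 54.3 × 332.0 = 18030 J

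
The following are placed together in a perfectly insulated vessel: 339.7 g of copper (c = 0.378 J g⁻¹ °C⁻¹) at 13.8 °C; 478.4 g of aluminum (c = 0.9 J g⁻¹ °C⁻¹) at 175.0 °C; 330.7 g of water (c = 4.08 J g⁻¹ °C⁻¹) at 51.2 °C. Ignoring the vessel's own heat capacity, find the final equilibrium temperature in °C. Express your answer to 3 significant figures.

T_f = 76.6 °C

Σ mᵢcᵢ(T − Tᵢ) = 0  ⇒  T = Σ mᵢcᵢTᵢ / Σ mᵢcᵢ
Σ mᵢcᵢ = 339.7×0.378 + 478.4×0.9 + 330.7×4.08 = 1908.2226
Σ mᵢcᵢTᵢ = 128.4066×13.8 + 430.56×175.0 + 1349.256×51.2 = 146200
T = 146200 / 1908.2226 = 76.62 °C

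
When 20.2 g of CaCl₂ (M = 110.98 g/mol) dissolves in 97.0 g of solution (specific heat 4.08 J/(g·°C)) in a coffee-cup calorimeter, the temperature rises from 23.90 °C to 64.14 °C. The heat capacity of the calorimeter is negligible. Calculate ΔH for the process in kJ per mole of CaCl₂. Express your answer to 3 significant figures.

ΔH = -87.5 kJ/mol

|ΔT| = |64.14 − 23.90| = 40.24 °C
|q_surr| = (97.0 × 4.08) × 40.24 = 395.76 × 40.24 = 15930 J
n(CaCl₂) = 20.2 / 110.98 = 0.1820 mol
Temperature rose, so q_rxn = −|q_surr| = -15.93 kJ
ΔH = q_rxn / n = -87.53 kJ/mol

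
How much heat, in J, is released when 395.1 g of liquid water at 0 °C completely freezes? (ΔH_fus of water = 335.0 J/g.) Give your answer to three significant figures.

q = 132000 J

q = m × ΔH_fus = 395.1 × 335.0 = 132400 J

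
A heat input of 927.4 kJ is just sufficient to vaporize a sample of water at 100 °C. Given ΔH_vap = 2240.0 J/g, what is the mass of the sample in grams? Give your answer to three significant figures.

m = 414 g

m = q / ΔH_vap = 927400 J / 2240.0 J/g = 414 g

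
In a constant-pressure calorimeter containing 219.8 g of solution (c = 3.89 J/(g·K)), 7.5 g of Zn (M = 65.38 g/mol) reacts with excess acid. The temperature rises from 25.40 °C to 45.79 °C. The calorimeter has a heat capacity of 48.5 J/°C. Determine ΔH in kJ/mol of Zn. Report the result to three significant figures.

ΔH = -161 kJ/mol

|ΔT| = |45.79 − 25.40| = 20.39 °C
|q_surr| = (219.8 × 3.89 + 48.5) × 20.39 = 903.522 × 20.39 = 18420 J
n(Zn) = 7.5 / 65.38 = 0.1147 mol
Temperature rose, so q_rxn = −|q_surr| = -18.42 kJ
ΔH = q_rxn / n = -160.6 kJ/mol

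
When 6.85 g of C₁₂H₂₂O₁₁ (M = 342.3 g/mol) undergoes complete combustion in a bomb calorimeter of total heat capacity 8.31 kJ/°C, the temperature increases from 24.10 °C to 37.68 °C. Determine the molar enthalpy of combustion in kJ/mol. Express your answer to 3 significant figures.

ΔH = -5640 kJ/mol

ΔT = 37.68 − 24.10 = 13.58 °C
q_cal = C_cal × ΔT = 8.31 × 13.58 = 112.8498 kJ
n = 6.85 / 342.3 = 0.02001 mol
q_rxn = −q_cal = -112.8498 kJ
ΔH = -112.8498 / 0.02001 = -5640 kJ/mol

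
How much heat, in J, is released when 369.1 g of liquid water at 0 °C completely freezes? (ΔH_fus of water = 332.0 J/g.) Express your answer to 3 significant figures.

q = m × ΔH_fus = 369.1 × 332.0 = 122500 J

q = 123000 J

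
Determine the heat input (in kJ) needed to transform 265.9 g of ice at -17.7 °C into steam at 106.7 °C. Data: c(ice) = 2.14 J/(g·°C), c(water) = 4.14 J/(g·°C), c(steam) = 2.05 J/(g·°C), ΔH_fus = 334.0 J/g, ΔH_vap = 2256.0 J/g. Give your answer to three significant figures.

q1 (heat ice -17.7→0.0 °C): 265.9 × 2.14 × 17.7 = 10072 J
q2 (melt at 0 °C): 265.9 × 334.0 = 88811 J
q3 (heat water 0.0→100.0 °C): 265.9 × 4.14 × 100.0 = 110083 J
q4 (vaporize at 100 °C): 265.9 × 2256.0 = 599870 J
q5 (heat steam 100.0→106.7 °C): 265.9 × 2.05 × 6.7 = 3652 J
Total: 10072 + 88811 + 110083 + 599870 + 3652 = 812488 J = 812 kJ

q = 812 kJ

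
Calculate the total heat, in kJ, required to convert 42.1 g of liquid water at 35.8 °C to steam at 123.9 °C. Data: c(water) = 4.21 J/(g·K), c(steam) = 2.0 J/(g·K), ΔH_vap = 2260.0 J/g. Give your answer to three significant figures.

q = 109 kJ

q1 (heat water 35.8→100.0 °C): 42.1 × 4.21 × 64.2 = 11379 J
q2 (vaporize at 100 °C): 42.1 × 2260.0 = 95146 J
q3 (heat steam 100.0→123.9 °C): 42.1 × 2.0 × 23.9 = 2012 J
Total: 11379 + 95146 + 2012 = 108537 J = 109 kJ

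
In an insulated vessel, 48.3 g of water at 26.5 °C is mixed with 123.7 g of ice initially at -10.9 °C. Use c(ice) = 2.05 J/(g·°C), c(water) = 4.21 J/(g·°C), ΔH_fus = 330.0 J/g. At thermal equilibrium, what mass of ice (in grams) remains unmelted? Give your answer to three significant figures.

Heat to warm all ice to 0 °C: 123.7×2.05×10.9 = 2764.1 J
Heat released by water cooling to 0 °C: 48.3×4.21×26.5 = 5388.6 J
5388.6 J < 2764.1 + 123.7×330.0 = 43585.1 J, so not all ice melts; final T = 0 °C.
Heat left for melting: 5388.6 − 2764.1 = 2624.5 J
Mass melted = 2624.5 / 330.0 = 7.953 g
Ice remaining = 123.7 − 7.953 = 115.747 g

m_ice remaining = 116 g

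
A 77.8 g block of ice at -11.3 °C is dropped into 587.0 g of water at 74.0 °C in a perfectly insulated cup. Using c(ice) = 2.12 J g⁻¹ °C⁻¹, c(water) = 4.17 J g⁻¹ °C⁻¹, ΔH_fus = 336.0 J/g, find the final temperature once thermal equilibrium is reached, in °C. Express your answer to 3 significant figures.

T_f = 55.2 °C

Heat to bring ice to 0 °C and melt it: q₁ = 77.8×2.12×11.3 + 77.8×336.0 = 28005 J
Heat the water can supply cooling to 0 °C: 587.0×4.17×74.0 = 181136 J > q₁, so all ice melts.
Energy balance: 587.0×4.17×(74.0 − T) = 28005 + 77.8×4.17×(T − 0)
2447.79(74.0 − T) = 28005 + 324.426 T
181136 − 28005 = 2772.216 T
T = 153131 / 2772.216 = 55.24 °C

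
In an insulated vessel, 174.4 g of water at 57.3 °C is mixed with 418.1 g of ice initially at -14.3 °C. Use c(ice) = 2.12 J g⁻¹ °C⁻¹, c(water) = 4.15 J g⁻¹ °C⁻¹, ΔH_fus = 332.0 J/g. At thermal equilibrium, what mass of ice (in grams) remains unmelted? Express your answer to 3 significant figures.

m_ice remaining = 331 g

Heat to warm all ice to 0 °C: 418.1×2.12×14.3 = 12675 J
Heat released by water cooling to 0 °C: 174.4×4.15×57.3 = 41471 J
41471 J < 12675 + 418.1×332.0 = 151484.2 J, so not all ice melts; final T = 0 °C.
Heat left for melting: 41471 − 12675 = 28796 J
Mass melted = 28796 / 332.0 = 86.73 g
Ice remaining = 418.1 − 86.73 = 331.37 g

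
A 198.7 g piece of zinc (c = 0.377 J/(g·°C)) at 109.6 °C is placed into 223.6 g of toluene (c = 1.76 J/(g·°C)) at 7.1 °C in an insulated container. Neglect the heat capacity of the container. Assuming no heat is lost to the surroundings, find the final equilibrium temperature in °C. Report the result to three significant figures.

Heat lost by zinc = heat gained by toluene.
(198.7)(0.377)(109.6 − T) = (223.6)(1.76)(T − 7.1)
74.9099 (109.6 − T) = 393.536 (T − 7.1)
8210.1 − 74.9099 T = 393.536 T − 2794.1
11004.2 = 468.4459 T
T = 23.49 °C

T_f = 23.5 °C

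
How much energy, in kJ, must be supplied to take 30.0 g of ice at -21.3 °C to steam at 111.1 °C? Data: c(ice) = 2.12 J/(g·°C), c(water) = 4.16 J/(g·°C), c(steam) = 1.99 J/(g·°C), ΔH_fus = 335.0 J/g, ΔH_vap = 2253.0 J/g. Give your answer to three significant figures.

q = 92.1 kJ

q1 (heat ice -21.3→0.0 °C): 30.0 × 2.12 × 21.3 = 1355 J
q2 (melt at 0 °C): 30.0 × 335.0 = 10050 J
q3 (heat water 0.0→100.0 °C): 30.0 × 4.16 × 100.0 = 12480 J
q4 (vaporize at 100 °C): 30.0 × 2253.0 = 67590 J
q5 (heat steam 100.0→111.1 °C): 30.0 × 1.99 × 11.1 = 663 J
Total: 1355 + 10050 + 12480 + 67590 + 663 = 92138 J = 92.1 kJ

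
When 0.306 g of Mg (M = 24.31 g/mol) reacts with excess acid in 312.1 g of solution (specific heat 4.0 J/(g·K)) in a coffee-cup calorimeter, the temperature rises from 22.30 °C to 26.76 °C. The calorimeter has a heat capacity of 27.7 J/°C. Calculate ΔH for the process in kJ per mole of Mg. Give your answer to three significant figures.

|ΔT| = |26.76 − 22.30| = 4.46 °C
|q_surr| = (312.1 × 4.0 + 27.7) × 4.46 = 1276.1 × 4.46 = 5691 J
n(Mg) = 0.306 / 24.31 = 0.01259 mol
Temperature rose, so q_rxn = −|q_surr| = -5.691 kJ
ΔH = q_rxn / n = -452.0 kJ/mol

ΔH = -452 kJ/mol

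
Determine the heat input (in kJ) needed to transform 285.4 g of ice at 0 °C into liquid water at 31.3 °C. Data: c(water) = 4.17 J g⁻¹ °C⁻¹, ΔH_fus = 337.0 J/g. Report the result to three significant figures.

q = 133 kJ

q1 (melt at 0 °C): 285.4 × 337.0 = 96180 J
q2 (heat water 0.0→31.3 °C): 285.4 × 4.17 × 31.3 = 37251 J
Total: 96180 + 37251 = 133431 J = 133 kJ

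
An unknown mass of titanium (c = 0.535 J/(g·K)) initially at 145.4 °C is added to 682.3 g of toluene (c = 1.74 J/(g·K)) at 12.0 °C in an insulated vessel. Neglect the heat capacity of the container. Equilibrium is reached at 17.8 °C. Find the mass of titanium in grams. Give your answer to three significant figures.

q_gained = (682.3 × 1.74) × (17.8 − 12.0) = 6886 J
q_lost = m × 0.535 × (145.4 − 17.8) = 68.266 m
m = 6886 / 68.266 = 101 g

m = 101 g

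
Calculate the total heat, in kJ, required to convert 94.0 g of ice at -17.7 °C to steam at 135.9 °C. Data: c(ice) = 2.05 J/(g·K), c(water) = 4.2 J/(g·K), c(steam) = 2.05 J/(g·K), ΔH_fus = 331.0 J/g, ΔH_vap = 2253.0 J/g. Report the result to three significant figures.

q = 293 kJ

q1 (heat ice -17.7→0.0 °C): 94.0 × 2.05 × 17.7 = 3411 J
q2 (melt at 0 °C): 94.0 × 331.0 = 31114 J
q3 (heat water 0.0→100.0 °C): 94.0 × 4.2 × 100.0 = 39480 J
q4 (vaporize at 100 °C): 94.0 × 2253.0 = 211782 J
q5 (heat steam 100.0→135.9 °C): 94.0 × 2.05 × 35.9 = 6918 J
Total: 3411 + 31114 + 39480 + 211782 + 6918 = 292705 J = 293 kJ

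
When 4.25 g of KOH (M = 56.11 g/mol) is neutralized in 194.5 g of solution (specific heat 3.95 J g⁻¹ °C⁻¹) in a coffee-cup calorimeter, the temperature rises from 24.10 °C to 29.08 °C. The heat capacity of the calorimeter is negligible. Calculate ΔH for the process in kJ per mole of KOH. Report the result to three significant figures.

ΔH = -50.5 kJ/mol

|ΔT| = |29.08 − 24.10| = 4.98 °C
|q_surr| = (194.5 × 3.95) × 4.98 = 768.275 × 4.98 = 3826 J
n(KOH) = 4.25 / 56.11 = 0.07574 mol
Temperature rose, so q_rxn = −|q_surr| = -3.826 kJ
ΔH = q_rxn / n = -50.51 kJ/mol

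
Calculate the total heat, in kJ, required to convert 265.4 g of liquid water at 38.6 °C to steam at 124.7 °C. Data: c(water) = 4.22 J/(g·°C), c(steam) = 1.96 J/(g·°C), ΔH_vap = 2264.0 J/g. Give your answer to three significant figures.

q1 (heat water 38.6→100.0 °C): 265.4 × 4.22 × 61.4 = 68767 J
q2 (vaporize at 100 °C): 265.4 × 2264.0 = 600866 J
q3 (heat steam 100.0→124.7 °C): 265.4 × 1.96 × 24.7 = 12849 J
Total: 68767 + 600866 + 12849 = 682482 J = 682 kJ

q = 682 kJ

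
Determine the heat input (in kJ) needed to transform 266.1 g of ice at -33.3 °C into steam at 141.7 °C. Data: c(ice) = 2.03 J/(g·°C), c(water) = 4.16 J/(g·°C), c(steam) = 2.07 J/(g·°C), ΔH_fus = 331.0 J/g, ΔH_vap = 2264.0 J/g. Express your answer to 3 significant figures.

q1 (heat ice -33.3→0.0 °C): 266.1 × 2.03 × 33.3 = 17988 J
q2 (melt at 0 °C): 266.1 × 331.0 = 88079 J
q3 (heat water 0.0→100.0 °C): 266.1 × 4.16 × 100.0 = 110698 J
q4 (vaporize at 100 °C): 266.1 × 2264.0 = 602450 J
q5 (heat steam 100.0→141.7 °C): 266.1 × 2.07 × 41.7 = 22969 J
Total: 17988 + 88079 + 110698 + 602450 + 22969 = 842184 J = 842 kJ

q = 842 kJ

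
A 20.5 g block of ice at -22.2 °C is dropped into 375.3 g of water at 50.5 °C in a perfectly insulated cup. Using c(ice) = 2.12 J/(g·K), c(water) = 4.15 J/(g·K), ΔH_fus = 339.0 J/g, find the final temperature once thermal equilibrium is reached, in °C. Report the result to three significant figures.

Heat to bring ice to 0 °C and melt it: q₁ = 20.5×2.12×22.2 + 20.5×339.0 = 7914.3 J
Heat the water can supply cooling to 0 °C: 375.3×4.15×50.5 = 78653.5 J > q₁, so all ice melts.
Energy balance: 375.3×4.15×(50.5 − T) = 7914.3 + 20.5×4.15×(T − 0)
1557.495(50.5 − T) = 7914.3 + 85.075 T
78653.5 − 7914.3 = 1642.570 T
T = 70739.2 / 1642.570 = 43.07 °C

T_f = 43.1 °C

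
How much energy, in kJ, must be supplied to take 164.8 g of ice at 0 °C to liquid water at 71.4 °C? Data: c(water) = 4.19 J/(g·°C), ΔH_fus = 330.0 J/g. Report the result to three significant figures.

q = 104 kJ

q1 (melt at 0 °C): 164.8 × 330.0 = 54384 J
q2 (heat water 0.0→71.4 °C): 164.8 × 4.19 × 71.4 = 49303 J
Total: 54384 + 49303 = 103687 J = 104 kJ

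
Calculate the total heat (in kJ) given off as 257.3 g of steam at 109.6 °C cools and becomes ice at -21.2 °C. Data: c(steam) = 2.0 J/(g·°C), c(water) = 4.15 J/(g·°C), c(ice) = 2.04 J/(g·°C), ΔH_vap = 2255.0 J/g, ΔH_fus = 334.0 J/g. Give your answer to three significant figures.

q1 (cool steam 109.6→100 °C): 257.3 × 2.0 × 9.6 = 4940 J
q2 (condense at 100 °C): 257.3 × 2255.0 = 580212 J
q3 (cool water 100→0 °C): 257.3 × 4.15 × 100.0 = 106780 J
q4 (freeze at 0 °C): 257.3 × 334.0 = 85938 J
q5 (cool ice 0→-21.2 °C): 257.3 × 2.04 × 21.2 = 11128 J
Total: 4940 + 580212 + 106780 + 85938 + 11128 = 788998 J = 789 kJ

q = 789 kJ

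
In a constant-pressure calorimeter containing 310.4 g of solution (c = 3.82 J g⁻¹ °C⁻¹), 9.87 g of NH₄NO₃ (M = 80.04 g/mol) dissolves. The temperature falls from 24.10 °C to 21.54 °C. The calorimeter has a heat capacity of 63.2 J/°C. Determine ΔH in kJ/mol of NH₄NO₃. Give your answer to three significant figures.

ΔH = 25.9 kJ/mol

|ΔT| = |21.54 − 24.10| = 2.56 °C
|q_surr| = (310.4 × 3.82 + 63.2) × 2.56 = 1248.928 × 2.56 = 3197 J
n(NH₄NO₃) = 9.87 / 80.04 = 0.1233 mol
Temperature fell, so q_rxn = +|q_surr| = 3.197 kJ
ΔH = q_rxn / n = 25.93 kJ/mol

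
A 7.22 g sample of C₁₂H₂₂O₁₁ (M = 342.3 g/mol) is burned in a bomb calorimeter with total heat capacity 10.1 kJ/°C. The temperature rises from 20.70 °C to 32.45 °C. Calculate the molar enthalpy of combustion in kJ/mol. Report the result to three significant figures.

ΔT = 32.45 − 20.70 = 11.75 °C
q_cal = C_cal × ΔT = 10.1 × 11.75 = 118.675 kJ
n = 7.22 / 342.3 = 0.02109 mol
q_rxn = −q_cal = -118.675 kJ
ΔH = -118.675 / 0.02109 = -5627 kJ/mol

ΔH = -5630 kJ/mol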